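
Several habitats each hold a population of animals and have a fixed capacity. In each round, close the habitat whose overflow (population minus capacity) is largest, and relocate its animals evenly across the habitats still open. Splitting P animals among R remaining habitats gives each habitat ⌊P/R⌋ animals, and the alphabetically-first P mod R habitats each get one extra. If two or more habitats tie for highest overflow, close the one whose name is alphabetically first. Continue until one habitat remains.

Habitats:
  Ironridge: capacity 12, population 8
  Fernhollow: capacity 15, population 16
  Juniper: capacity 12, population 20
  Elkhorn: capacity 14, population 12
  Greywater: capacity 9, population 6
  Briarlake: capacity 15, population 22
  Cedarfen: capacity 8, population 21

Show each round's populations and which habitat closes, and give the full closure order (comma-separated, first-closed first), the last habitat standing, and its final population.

Round 1: Briarlake=22 Cedarfen=21 Elkhorn=12 Fernhollow=16 Greywater=6 Ironridge=8 Juniper=20 → close Cedarfen (overflow 13)
  21÷6 = 3 each, +1 to first 3
Round 2: Briarlake=26 Elkhorn=16 Fernhollow=20 Greywater=9 Ironridge=11 Juniper=23 → close Briarlake (overflow 11)
  26÷5 = 5 each, +1 to first 1
Round 3: Elkhorn=22 Fernhollow=25 Greywater=14 Ironridge=16 Juniper=28 → close Juniper (overflow 16)
  28÷4 = 7 each, +1 to first 0
Round 4: Elkhorn=29 Fernhollow=32 Greywater=21 Ironridge=23 → close Fernhollow (overflow 17)
  32÷3 = 10 each, +1 to first 2
Round 5: Elkhorn=40 Greywater=32 Ironridge=33 → close Elkhorn (overflow 26)
  40÷2 = 20 each, +1 to first 0
Round 6: Greywater=52 Ironridge=53 → close Greywater (overflow 43)
  52÷1 = 52 each, +1 to first 0

Closure order: Cedarfen, Briarlake, Juniper, Fernhollow, Elkhorn, Greywater
Last habitat: Ironridge with 105 animals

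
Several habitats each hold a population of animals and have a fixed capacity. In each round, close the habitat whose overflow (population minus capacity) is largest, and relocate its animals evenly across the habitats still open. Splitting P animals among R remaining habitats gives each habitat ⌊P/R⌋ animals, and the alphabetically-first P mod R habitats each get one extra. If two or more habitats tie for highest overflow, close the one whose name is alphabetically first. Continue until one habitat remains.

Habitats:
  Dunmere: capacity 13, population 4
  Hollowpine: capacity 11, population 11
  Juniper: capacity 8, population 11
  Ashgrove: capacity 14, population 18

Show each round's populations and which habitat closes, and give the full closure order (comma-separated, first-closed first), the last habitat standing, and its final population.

Round 1: Ashgrove=18 Dunmere=4 Hollowpine=11 Juniper=11 → close Ashgrove (overflow 4)
  18÷3 = 6 each, +1 to first 0
Round 2: Dunmere=10 Hollowpine=17 Juniper=17 → close Juniper (overflow 9)
  17÷2 = 8 each, +1 to first 1
Round 3: Dunmere=19 Hollowpine=25 → close Hollowpine (overflow 14)
  25÷1 = 25 each, +1 to first 0

Closure order: Ashgrove, Juniper, Hollowpine
Last habitat: Dunmere with 44 animals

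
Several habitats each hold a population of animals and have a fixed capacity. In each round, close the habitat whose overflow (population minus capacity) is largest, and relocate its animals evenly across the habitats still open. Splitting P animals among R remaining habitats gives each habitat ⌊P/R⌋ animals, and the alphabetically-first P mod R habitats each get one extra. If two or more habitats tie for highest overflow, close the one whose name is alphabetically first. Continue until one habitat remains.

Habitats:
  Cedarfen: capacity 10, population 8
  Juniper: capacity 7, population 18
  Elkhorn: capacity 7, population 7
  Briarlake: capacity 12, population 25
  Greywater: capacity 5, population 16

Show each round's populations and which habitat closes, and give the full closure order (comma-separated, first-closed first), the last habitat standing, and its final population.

Round 1: Briarlake=25 Cedarfen=8 Elkhorn=7 Greywater=16 Juniper=18 → close Briarlake (overflow 13)
  25÷4 = 6 each, +1 to first 1
Round 2: Cedarfen=15 Elkhorn=13 Greywater=22 Juniper=24 → close Greywater (overflow 17)
  22÷3 = 7 each, +1 to first 1
Round 3: Cedarfen=23 Elkhorn=20 Juniper=31 → close Juniper (overflow 24)
  31÷2 = 15 each, +1 to first 1
Round 4: Cedarfen=39 Elkhorn=35 → close Cedarfen (overflow 29)
  39÷1 = 39 each, +1 to first 0

Closure order: Briarlake, Greywater, Juniper, Cedarfen
Last habitat: Elkhorn with 74 animals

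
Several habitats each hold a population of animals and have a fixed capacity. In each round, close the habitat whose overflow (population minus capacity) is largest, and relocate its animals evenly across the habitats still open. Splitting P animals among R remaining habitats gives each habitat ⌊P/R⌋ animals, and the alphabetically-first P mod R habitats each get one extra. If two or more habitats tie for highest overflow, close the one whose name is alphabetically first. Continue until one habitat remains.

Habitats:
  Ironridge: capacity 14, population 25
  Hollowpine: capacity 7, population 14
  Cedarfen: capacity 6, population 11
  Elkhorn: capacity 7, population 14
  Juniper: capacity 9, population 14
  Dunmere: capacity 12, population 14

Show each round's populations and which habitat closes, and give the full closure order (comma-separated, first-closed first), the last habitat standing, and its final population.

Round 1: Cedarfen=11 Dunmere=14 Elkhorn=14 Hollowpine=14 Ironridge=25 Juniper=14 → close Ironridge (overflow 11)
  25÷5 = 5 each, +1 to first 0
Round 2: Cedarfen=16 Dunmere=19 Elkhorn=19 Hollowpine=19 Juniper=19 → close Elkhorn (overflow 12)
  19÷4 = 4 each, +1 to first 3
Round 3: Cedarfen=21 Dunmere=24 Hollowpine=24 Juniper=23 → close Hollowpine (overflow 17)
  24÷3 = 8 each, +1 to first 0
Round 4: Cedarfen=29 Dunmere=32 Juniper=31 → close Cedarfen (overflow 23)
  29÷2 = 14 each, +1 to first 1
Round 5: Dunmere=47 Juniper=45 → close Juniper (overflow 36)
  45÷1 = 45 each, +1 to first 0

Closure order: Ironridge, Elkhorn, Hollowpine, Cedarfen, Juniper
Last habitat: Dunmere with 92 animals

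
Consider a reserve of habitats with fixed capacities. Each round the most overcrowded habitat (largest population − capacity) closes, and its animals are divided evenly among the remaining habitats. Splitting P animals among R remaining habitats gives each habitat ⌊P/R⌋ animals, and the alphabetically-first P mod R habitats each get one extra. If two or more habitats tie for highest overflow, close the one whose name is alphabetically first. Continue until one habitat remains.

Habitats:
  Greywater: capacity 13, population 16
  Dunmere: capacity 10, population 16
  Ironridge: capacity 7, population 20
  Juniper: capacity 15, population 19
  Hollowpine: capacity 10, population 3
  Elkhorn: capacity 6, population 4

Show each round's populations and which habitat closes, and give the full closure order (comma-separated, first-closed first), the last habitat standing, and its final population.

Closure order: Ironridge, Dunmere, Juniper, Greywater, Elkhorn
Last habitat: Hollowpine with 78 animals

Round 1: Dunmere=16 Elkhorn=4 Greywater=16 Hollowpine=3 Ironridge=20 Juniper=19 → close Ironridge (overflow 13)
  20÷5 = 4 each, +1 to first 0
Round 2: Dunmere=20 Elkhorn=8 Greywater=20 Hollowpine=7 Juniper=23 → close Dunmere (overflow 10)
  20÷4 = 5 each, +1 to first 0
Round 3: Elkhorn=13 Greywater=25 Hollowpine=12 Juniper=28 → close Juniper (overflow 13)
  28÷3 = 9 each, +1 to first 1
Round 4: Elkhorn=23 Greywater=34 Hollowpine=21 → close Greywater (overflow 21)
  34÷2 = 17 each, +1 to first 0
Round 5: Elkhorn=40 Hollowpine=38 → close Elkhorn (overflow 34)
  40÷1 = 40 each, +1 to first 0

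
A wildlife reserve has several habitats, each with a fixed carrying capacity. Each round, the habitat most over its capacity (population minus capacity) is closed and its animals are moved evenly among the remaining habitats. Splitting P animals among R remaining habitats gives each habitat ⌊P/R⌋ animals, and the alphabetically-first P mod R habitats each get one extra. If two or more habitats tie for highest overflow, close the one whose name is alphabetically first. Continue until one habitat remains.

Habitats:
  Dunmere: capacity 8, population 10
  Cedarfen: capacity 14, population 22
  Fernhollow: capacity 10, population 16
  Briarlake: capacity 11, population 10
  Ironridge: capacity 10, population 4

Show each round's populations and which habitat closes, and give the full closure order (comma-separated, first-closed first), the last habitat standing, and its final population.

Closure order: Cedarfen, Fernhollow, Dunmere, Briarlake
Last habitat: Ironridge with 62 animals

Round 1: Briarlake=10 Cedarfen=22 Dunmere=10 Fernhollow=16 Ironridge=4 → close Cedarfen (overflow 8)
  22÷4 = 5 each, +1 to first 2
Round 2: Briarlake=16 Dunmere=16 Fernhollow=21 Ironridge=9 → close Fernhollow (overflow 11)
  21÷3 = 7 each, +1 to first 0
Round 3: Briarlake=23 Dunmere=23 Ironridge=16 → close Dunmere (overflow 15)
  23÷2 = 11 each, +1 to first 1
Round 4: Briarlake=35 Ironridge=27 → close Briarlake (overflow 24)
  35÷1 = 35 each, +1 to first 0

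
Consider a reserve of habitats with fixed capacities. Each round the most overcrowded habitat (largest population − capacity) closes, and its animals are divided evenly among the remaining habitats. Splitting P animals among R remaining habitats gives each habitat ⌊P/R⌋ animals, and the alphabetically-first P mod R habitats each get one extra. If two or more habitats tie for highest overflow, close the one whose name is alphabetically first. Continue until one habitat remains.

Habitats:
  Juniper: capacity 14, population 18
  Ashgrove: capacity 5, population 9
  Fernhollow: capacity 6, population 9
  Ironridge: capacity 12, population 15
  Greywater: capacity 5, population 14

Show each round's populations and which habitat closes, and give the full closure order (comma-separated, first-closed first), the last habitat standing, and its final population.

Round 1: Ashgrove=9 Fernhollow=9 Greywater=14 Ironridge=15 Juniper=18 → close Greywater (overflow 9)
  14÷4 = 3 each, +1 to first 2
Round 2: Ashgrove=13 Fernhollow=13 Ironridge=18 Juniper=21 → close Ashgrove (overflow 8)
  13÷3 = 4 each, +1 to first 1
Round 3: Fernhollow=18 Ironridge=22 Juniper=25 → close Fernhollow (overflow 12)
  18÷2 = 9 each, +1 to first 0
Round 4: Ironridge=31 Juniper=34 → close Juniper (overflow 20)
  34÷1 = 34 each, +1 to first 0

Closure order: Greywater, Ashgrove, Fernhollow, Juniper
Last habitat: Ironridge with 65 animals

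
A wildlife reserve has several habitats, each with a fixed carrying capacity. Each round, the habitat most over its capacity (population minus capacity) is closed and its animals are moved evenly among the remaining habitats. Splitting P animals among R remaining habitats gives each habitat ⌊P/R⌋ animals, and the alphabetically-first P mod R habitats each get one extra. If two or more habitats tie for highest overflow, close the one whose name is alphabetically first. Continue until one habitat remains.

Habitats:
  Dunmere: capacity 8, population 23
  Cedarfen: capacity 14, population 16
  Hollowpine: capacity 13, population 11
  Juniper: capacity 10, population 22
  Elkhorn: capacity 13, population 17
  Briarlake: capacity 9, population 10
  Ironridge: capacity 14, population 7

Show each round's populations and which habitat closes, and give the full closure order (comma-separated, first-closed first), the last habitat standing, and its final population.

Closure order: Dunmere, Juniper, Elkhorn, Cedarfen, Briarlake, Hollowpine
Last habitat: Ironridge with 106 animals

Round 1: Briarlake=10 Cedarfen=16 Dunmere=23 Elkhorn=17 Hollowpine=11 Ironridge=7 Juniper=22 → close Dunmere (overflow 15)
  23÷6 = 3 each, +1 to first 5
Round 2: Briarlake=14 Cedarfen=20 Elkhorn=21 Hollowpine=15 Ironridge=11 Juniper=25 → close Juniper (overflow 15)
  25÷5 = 5 each, +1 to first 0
Round 3: Briarlake=19 Cedarfen=25 Elkhorn=26 Hollowpine=20 Ironridge=16 → close Elkhorn (overflow 13)
  26÷4 = 6 each, +1 to first 2
Round 4: Briarlake=26 Cedarfen=32 Hollowpine=26 Ironridge=22 → close Cedarfen (overflow 18)
  32÷3 = 10 each, +1 to first 2
Round 5: Briarlake=37 Hollowpine=37 Ironridge=32 → close Briarlake (overflow 28)
  37÷2 = 18 each, +1 to first 1
Round 6: Hollowpine=56 Ironridge=50 → close Hollowpine (overflow 43)
  56÷1 = 56 each, +1 to first 0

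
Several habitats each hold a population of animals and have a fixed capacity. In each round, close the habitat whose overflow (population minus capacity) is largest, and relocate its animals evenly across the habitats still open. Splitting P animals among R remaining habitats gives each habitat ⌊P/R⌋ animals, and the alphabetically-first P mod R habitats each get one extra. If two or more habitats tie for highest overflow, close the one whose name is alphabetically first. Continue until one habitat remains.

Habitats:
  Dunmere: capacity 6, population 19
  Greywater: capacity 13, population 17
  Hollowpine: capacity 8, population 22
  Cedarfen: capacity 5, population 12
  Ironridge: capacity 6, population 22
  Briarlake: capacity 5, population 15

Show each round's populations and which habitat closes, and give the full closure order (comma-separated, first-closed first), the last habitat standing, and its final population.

Closure order: Ironridge, Hollowpine, Dunmere, Briarlake, Cedarfen
Last habitat: Greywater with 107 animals

Round 1: Briarlake=15 Cedarfen=12 Dunmere=19 Greywater=17 Hollowpine=22 Ironridge=22 → close Ironridge (overflow 16)
  22÷5 = 4 each, +1 to first 2
Round 2: Briarlake=20 Cedarfen=17 Dunmere=23 Greywater=21 Hollowpine=26 → close Hollowpine (overflow 18)
  26÷4 = 6 each, +1 to first 2
Round 3: Briarlake=27 Cedarfen=24 Dunmere=29 Greywater=27 → close Dunmere (overflow 23)
  29÷3 = 9 each, +1 to first 2
Round 4: Briarlake=37 Cedarfen=34 Greywater=36 → close Briarlake (overflow 32)
  37÷2 = 18 each, +1 to first 1
Round 5: Cedarfen=53 Greywater=54 → close Cedarfen (overflow 48)
  53÷1 = 53 each, +1 to first 0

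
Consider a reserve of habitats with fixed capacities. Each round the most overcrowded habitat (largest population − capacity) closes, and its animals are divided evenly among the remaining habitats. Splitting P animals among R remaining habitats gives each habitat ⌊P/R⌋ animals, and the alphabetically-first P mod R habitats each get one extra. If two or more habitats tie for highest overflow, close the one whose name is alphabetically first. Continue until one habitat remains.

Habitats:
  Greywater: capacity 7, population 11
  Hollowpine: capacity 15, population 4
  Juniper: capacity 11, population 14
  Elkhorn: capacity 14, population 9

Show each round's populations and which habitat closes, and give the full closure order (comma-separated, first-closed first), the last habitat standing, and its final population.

Closure order: Greywater, Juniper, Elkhorn
Last habitat: Hollowpine with 38 animals

Round 1: Elkhorn=9 Greywater=11 Hollowpine=4 Juniper=14 → close Greywater (overflow 4)
  11÷3 = 3 each, +1 to first 2
Round 2: Elkhorn=13 Hollowpine=8 Juniper=17 → close Juniper (overflow 6)
  17÷2 = 8 each, +1 to first 1
Round 3: Elkhorn=22 Hollowpine=16 → close Elkhorn (overflow 8)
  22÷1 = 22 each, +1 to first 0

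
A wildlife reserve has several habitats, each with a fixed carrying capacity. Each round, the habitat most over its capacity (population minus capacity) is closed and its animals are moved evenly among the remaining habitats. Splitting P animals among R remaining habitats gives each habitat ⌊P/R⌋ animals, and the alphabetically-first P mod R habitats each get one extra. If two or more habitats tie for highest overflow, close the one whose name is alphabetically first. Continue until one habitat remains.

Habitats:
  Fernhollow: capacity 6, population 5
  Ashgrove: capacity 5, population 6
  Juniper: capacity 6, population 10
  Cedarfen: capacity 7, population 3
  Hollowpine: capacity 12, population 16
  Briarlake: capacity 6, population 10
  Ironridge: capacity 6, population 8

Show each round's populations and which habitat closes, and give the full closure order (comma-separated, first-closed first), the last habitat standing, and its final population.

Closure order: Briarlake, Hollowpine, Juniper, Ashgrove, Ironridge, Fernhollow
Last habitat: Cedarfen with 58 animals

Round 1: Ashgrove=6 Briarlake=10 Cedarfen=3 Fernhollow=5 Hollowpine=16 Ironridge=8 Juniper=10 → close Briarlake (overflow 4)
  10÷6 = 1 each, +1 to first 4
Round 2: Ashgrove=8 Cedarfen=5 Fernhollow=7 Hollowpine=18 Ironridge=9 Juniper=11 → close Hollowpine (overflow 6)
  18÷5 = 3 each, +1 to first 3
Round 3: Ashgrove=12 Cedarfen=9 Fernhollow=11 Ironridge=12 Juniper=14 → close Juniper (overflow 8)
  14÷4 = 3 each, +1 to first 2
Round 4: Ashgrove=16 Cedarfen=13 Fernhollow=14 Ironridge=15 → close Ashgrove (overflow 11)
  16÷3 = 5 each, +1 to first 1
Round 5: Cedarfen=19 Fernhollow=19 Ironridge=20 → close Ironridge (overflow 14)
  20÷2 = 10 each, +1 to first 0
Round 6: Cedarfen=29 Fernhollow=29 → close Fernhollow (overflow 23)
  29÷1 = 29 each, +1 to first 0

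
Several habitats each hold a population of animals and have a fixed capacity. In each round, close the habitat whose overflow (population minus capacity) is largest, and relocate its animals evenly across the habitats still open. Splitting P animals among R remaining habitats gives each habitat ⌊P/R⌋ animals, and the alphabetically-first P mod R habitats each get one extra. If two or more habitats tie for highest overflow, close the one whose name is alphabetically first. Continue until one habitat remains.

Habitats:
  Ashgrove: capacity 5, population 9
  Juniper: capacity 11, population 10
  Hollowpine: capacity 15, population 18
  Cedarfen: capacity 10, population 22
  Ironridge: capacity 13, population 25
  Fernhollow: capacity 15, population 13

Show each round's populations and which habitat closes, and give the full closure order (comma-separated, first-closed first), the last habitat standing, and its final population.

Closure order: Cedarfen, Ironridge, Ashgrove, Hollowpine, Fernhollow
Last habitat: Juniper with 97 animals

Round 1: Ashgrove=9 Cedarfen=22 Fernhollow=13 Hollowpine=18 Ironridge=25 Juniper=10 → close Cedarfen (overflow 12)
  22÷5 = 4 each, +1 to first 2
Round 2: Ashgrove=14 Fernhollow=18 Hollowpine=22 Ironridge=29 Juniper=14 → close Ironridge (overflow 16)
  29÷4 = 7 each, +1 to first 1
Round 3: Ashgrove=22 Fernhollow=25 Hollowpine=29 Juniper=21 → close Ashgrove (overflow 17)
  22÷3 = 7 each, +1 to first 1
Round 4: Fernhollow=33 Hollowpine=36 Juniper=28 → close Hollowpine (overflow 21)
  36÷2 = 18 each, +1 to first 0
Round 5: Fernhollow=51 Juniper=46 → close Fernhollow (overflow 36)
  51÷1 = 51 each, +1 to first 0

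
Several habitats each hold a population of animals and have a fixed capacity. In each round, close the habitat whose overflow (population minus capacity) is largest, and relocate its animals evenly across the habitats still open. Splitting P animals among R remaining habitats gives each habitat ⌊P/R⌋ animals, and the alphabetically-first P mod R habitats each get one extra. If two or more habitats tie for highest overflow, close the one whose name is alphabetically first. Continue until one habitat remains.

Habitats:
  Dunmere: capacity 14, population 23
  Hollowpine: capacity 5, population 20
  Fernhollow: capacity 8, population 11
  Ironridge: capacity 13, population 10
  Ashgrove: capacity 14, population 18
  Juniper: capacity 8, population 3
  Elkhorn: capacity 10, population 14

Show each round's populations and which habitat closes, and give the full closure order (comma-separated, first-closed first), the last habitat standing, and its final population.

Round 1: Ashgrove=18 Dunmere=23 Elkhorn=14 Fernhollow=11 Hollowpine=20 Ironridge=10 Juniper=3 → close Hollowpine (overflow 15)
  20÷6 = 3 each, +1 to first 2
Round 2: Ashgrove=22 Dunmere=27 Elkhorn=17 Fernhollow=14 Ironridge=13 Juniper=6 → close Dunmere (overflow 13)
  27÷5 = 5 each, +1 to first 2
Round 3: Ashgrove=28 Elkhorn=23 Fernhollow=19 Ironridge=18 Juniper=11 → close Ashgrove (overflow 14)
  28÷4 = 7 each, +1 to first 0
Round 4: Elkhorn=30 Fernhollow=26 Ironridge=25 Juniper=18 → close Elkhorn (overflow 20)
  30÷3 = 10 each, +1 to first 0
Round 5: Fernhollow=36 Ironridge=35 Juniper=28 → close Fernhollow (overflow 28)
  36÷2 = 18 each, +1 to first 0
Round 6: Ironridge=53 Juniper=46 → close Ironridge (overflow 40)
  53÷1 = 53 each, +1 to first 0

Closure order: Hollowpine, Dunmere, Ashgrove, Elkhorn, Fernhollow, Ironridge
Last habitat: Juniper with 99 animals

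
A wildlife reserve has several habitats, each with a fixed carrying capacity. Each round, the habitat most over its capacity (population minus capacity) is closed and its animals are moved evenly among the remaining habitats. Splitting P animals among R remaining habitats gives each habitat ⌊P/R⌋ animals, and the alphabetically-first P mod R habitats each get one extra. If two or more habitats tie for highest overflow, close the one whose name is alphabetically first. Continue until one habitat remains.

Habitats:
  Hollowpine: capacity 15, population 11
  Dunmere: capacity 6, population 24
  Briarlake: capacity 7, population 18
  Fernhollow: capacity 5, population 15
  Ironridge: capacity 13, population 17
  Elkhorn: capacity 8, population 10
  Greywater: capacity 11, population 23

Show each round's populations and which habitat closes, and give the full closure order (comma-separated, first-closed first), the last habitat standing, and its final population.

Round 1: Briarlake=18 Dunmere=24 Elkhorn=10 Fernhollow=15 Greywater=23 Hollowpine=11 Ironridge=17 → close Dunmere (overflow 18)
  24÷6 = 4 each, +1 to first 0
Round 2: Briarlake=22 Elkhorn=14 Fernhollow=19 Greywater=27 Hollowpine=15 Ironridge=21 → close Greywater (overflow 16)
  27÷5 = 5 each, +1 to first 2
Round 3: Briarlake=28 Elkhorn=20 Fernhollow=24 Hollowpine=20 Ironridge=26 → close Briarlake (overflow 21)
  28÷4 = 7 each, +1 to first 0
Round 4: Elkhorn=27 Fernhollow=31 Hollowpine=27 Ironridge=33 → close Fernhollow (overflow 26)
  31÷3 = 10 each, +1 to first 1
Round 5: Elkhorn=38 Hollowpine=37 Ironridge=43 → close Elkhorn (overflow 30)
  38÷2 = 19 each, +1 to first 0
Round 6: Hollowpine=56 Ironridge=62 → close Ironridge (overflow 49)
  62÷1 = 62 each, +1 to first 0

Closure order: Dunmere, Greywater, Briarlake, Fernhollow, Elkhorn, Ironridge
Last habitat: Hollowpine with 118 animals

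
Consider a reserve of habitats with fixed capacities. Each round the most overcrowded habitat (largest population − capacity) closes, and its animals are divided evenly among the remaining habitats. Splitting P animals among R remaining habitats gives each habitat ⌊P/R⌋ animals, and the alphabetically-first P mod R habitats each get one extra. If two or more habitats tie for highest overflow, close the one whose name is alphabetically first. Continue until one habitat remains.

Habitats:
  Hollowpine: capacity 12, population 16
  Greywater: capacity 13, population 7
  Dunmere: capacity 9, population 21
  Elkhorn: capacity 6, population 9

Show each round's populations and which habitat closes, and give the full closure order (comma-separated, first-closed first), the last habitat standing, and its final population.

Round 1: Dunmere=21 Elkhorn=9 Greywater=7 Hollowpine=16 → close Dunmere (overflow 12)
  21÷3 = 7 each, +1 to first 0
Round 2: Elkhorn=16 Greywater=14 Hollowpine=23 → close Hollowpine (overflow 11)
  23÷2 = 11 each, +1 to first 1
Round 3: Elkhorn=28 Greywater=25 → close Elkhorn (overflow 22)
  28÷1 = 28 each, +1 to first 0

Closure order: Dunmere, Hollowpine, Elkhorn
Last habitat: Greywater with 53 animals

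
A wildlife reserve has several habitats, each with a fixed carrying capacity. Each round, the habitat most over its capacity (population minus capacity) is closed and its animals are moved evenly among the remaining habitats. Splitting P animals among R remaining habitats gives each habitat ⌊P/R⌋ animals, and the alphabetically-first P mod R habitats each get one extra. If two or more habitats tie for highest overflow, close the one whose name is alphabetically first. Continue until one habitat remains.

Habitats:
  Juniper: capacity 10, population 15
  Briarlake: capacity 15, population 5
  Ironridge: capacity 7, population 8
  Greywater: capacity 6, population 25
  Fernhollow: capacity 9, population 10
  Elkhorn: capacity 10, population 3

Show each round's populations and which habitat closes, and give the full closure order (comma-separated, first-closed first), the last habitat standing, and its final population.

Closure order: Greywater, Juniper, Fernhollow, Ironridge, Elkhorn
Last habitat: Briarlake with 66 animals

Round 1: Briarlake=5 Elkhorn=3 Fernhollow=10 Greywater=25 Ironridge=8 Juniper=15 → close Greywater (overflow 19)
  25÷5 = 5 each, +1 to first 0
Round 2: Briarlake=10 Elkhorn=8 Fernhollow=15 Ironridge=13 Juniper=20 → close Juniper (overflow 10)
  20÷4 = 5 each, +1 to first 0
Round 3: Briarlake=15 Elkhorn=13 Fernhollow=20 Ironridge=18 → close Fernhollow (overflow 11)
  20÷3 = 6 each, +1 to first 2
Round 4: Briarlake=22 Elkhorn=20 Ironridge=24 → close Ironridge (overflow 17)
  24÷2 = 12 each, +1 to first 0
Round 5: Briarlake=34 Elkhorn=32 → close Elkhorn (overflow 22)
  32÷1 = 32 each, +1 to first 0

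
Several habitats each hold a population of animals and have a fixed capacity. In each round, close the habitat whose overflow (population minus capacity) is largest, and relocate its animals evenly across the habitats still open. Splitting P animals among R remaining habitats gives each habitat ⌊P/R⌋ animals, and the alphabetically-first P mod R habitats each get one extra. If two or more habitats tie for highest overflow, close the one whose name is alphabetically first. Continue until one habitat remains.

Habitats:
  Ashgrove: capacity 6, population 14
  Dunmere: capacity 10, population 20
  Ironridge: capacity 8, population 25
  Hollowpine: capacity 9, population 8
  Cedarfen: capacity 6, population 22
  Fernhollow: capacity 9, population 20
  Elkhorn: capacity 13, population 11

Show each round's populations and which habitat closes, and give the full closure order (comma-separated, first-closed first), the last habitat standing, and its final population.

Round 1: Ashgrove=14 Cedarfen=22 Dunmere=20 Elkhorn=11 Fernhollow=20 Hollowpine=8 Ironridge=25 → close Ironridge (overflow 17)
  25÷6 = 4 each, +1 to first 1
Round 2: Ashgrove=19 Cedarfen=26 Dunmere=24 Elkhorn=15 Fernhollow=24 Hollowpine=12 → close Cedarfen (overflow 20)
  26÷5 = 5 each, +1 to first 1
Round 3: Ashgrove=25 Dunmere=29 Elkhorn=20 Fernhollow=29 Hollowpine=17 → close Fernhollow (overflow 20)
  29÷4 = 7 each, +1 to first 1
Round 4: Ashgrove=33 Dunmere=36 Elkhorn=27 Hollowpine=24 → close Ashgrove (overflow 27)
  33÷3 = 11 each, +1 to first 0
Round 5: Dunmere=47 Elkhorn=38 Hollowpine=35 → close Dunmere (overflow 37)
  47÷2 = 23 each, +1 to first 1
Round 6: Elkhorn=62 Hollowpine=58 → close Elkhorn (overflow 49)
  62÷1 = 62 each, +1 to first 0

Closure order: Ironridge, Cedarfen, Fernhollow, Ashgrove, Dunmere, Elkhorn
Last habitat: Hollowpine with 120 animals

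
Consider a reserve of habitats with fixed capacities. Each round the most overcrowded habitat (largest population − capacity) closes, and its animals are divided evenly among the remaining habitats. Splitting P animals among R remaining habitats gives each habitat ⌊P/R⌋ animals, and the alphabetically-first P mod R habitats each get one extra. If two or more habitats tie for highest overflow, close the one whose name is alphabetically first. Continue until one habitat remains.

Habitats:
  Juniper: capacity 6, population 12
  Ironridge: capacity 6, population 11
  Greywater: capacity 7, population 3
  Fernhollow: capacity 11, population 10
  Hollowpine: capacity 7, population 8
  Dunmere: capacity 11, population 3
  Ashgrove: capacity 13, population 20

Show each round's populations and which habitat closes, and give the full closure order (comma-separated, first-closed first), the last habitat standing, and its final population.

Round 1: Ashgrove=20 Dunmere=3 Fernhollow=10 Greywater=3 Hollowpine=8 Ironridge=11 Juniper=12 → close Ashgrove (overflow 7)
  20÷6 = 3 each, +1 to first 2
Round 2: Dunmere=7 Fernhollow=14 Greywater=6 Hollowpine=11 Ironridge=14 Juniper=15 → close Juniper (overflow 9)
  15÷5 = 3 each, +1 to first 0
Round 3: Dunmere=10 Fernhollow=17 Greywater=9 Hollowpine=14 Ironridge=17 → close Ironridge (overflow 11)
  17÷4 = 4 each, +1 to first 1
Round 4: Dunmere=15 Fernhollow=21 Greywater=13 Hollowpine=18 → close Hollowpine (overflow 11)
  18÷3 = 6 each, +1 to first 0
Round 5: Dunmere=21 Fernhollow=27 Greywater=19 → close Fernhollow (overflow 16)
  27÷2 = 13 each, +1 to first 1
Round 6: Dunmere=35 Greywater=32 → close Greywater (overflow 25)
  32÷1 = 32 each, +1 to first 0

Closure order: Ashgrove, Juniper, Ironridge, Hollowpine, Fernhollow, Greywater
Last habitat: Dunmere with 67 animals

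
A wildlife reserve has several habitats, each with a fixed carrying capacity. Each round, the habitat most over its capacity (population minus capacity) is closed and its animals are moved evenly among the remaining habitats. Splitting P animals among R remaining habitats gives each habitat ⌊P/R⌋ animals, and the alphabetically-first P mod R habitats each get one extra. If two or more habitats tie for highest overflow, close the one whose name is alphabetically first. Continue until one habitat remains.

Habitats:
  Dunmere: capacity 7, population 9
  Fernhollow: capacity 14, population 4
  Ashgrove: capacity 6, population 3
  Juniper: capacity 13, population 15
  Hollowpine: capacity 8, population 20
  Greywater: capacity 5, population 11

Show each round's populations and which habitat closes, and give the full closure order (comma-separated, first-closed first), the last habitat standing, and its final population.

Closure order: Hollowpine, Greywater, Dunmere, Juniper, Ashgrove
Last habitat: Fernhollow with 62 animals

Round 1: Ashgrove=3 Dunmere=9 Fernhollow=4 Greywater=11 Hollowpine=20 Juniper=15 → close Hollowpine (overflow 12)
  20÷5 = 4 each, +1 to first 0
Round 2: Ashgrove=7 Dunmere=13 Fernhollow=8 Greywater=15 Juniper=19 → close Greywater (overflow 10)
  15÷4 = 3 each, +1 to first 3
Round 3: Ashgrove=11 Dunmere=17 Fernhollow=12 Juniper=22 → close Dunmere (overflow 10)
  17÷3 = 5 each, +1 to first 2
Round 4: Ashgrove=17 Fernhollow=18 Juniper=27 → close Juniper (overflow 14)
  27÷2 = 13 each, +1 to first 1
Round 5: Ashgrove=31 Fernhollow=31 → close Ashgrove (overflow 25)
  31÷1 = 31 each, +1 to first 0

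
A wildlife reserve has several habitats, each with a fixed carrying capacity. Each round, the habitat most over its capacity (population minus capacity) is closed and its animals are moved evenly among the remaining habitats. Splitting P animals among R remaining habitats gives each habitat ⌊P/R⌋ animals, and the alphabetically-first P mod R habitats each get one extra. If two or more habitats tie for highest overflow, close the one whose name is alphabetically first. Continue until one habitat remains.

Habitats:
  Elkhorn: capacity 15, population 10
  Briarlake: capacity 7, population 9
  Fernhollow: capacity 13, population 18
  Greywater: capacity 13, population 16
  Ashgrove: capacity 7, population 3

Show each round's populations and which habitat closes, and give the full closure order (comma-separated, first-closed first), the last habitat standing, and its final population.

Closure order: Fernhollow, Briarlake, Greywater, Ashgrove
Last habitat: Elkhorn with 56 animals

Round 1: Ashgrove=3 Briarlake=9 Elkhorn=10 Fernhollow=18 Greywater=16 → close Fernhollow (overflow 5)
  18÷4 = 4 each, +1 to first 2
Round 2: Ashgrove=8 Briarlake=14 Elkhorn=14 Greywater=20 → close Briarlake (overflow 7)
  14÷3 = 4 each, +1 to first 2
Round 3: Ashgrove=13 Elkhorn=19 Greywater=24 → close Greywater (overflow 11)
  24÷2 = 12 each, +1 to first 0
Round 4: Ashgrove=25 Elkhorn=31 → close Ashgrove (overflow 18)
  25÷1 = 25 each, +1 to first 0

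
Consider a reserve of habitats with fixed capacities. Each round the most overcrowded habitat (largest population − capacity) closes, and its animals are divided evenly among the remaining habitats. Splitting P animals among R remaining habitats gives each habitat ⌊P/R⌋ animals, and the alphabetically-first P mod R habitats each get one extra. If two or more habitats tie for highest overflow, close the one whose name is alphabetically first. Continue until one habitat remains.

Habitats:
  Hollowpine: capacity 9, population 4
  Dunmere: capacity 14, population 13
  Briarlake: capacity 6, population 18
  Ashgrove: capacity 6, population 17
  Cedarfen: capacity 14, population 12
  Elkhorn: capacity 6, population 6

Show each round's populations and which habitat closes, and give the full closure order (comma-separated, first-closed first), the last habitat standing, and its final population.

Closure order: Briarlake, Ashgrove, Cedarfen, Dunmere, Elkhorn
Last habitat: Hollowpine with 70 animals

Round 1: Ashgrove=17 Briarlake=18 Cedarfen=12 Dunmere=13 Elkhorn=6 Hollowpine=4 → close Briarlake (overflow 12)
  18÷5 = 3 each, +1 to first 3
Round 2: Ashgrove=21 Cedarfen=16 Dunmere=17 Elkhorn=9 Hollowpine=7 → close Ashgrove (overflow 15)
  21÷4 = 5 each, +1 to first 1
Round 3: Cedarfen=22 Dunmere=22 Elkhorn=14 Hollowpine=12 → close Cedarfen (overflow 8)
  22÷3 = 7 each, +1 to first 1
Round 4: Dunmere=30 Elkhorn=21 Hollowpine=19 → close Dunmere (overflow 16)
  30÷2 = 15 each, +1 to first 0
Round 5: Elkhorn=36 Hollowpine=34 → close Elkhorn (overflow 30)
  36÷1 = 36 each, +1 to first 0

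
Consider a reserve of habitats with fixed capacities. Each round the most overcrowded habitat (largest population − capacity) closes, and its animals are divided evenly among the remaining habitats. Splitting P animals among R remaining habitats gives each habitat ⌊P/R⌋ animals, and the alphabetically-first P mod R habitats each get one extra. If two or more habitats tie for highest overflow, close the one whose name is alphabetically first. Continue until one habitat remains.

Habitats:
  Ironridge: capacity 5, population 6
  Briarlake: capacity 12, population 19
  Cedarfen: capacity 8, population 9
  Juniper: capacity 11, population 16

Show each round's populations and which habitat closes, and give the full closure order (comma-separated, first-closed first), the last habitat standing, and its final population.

Round 1: Briarlake=19 Cedarfen=9 Ironridge=6 Juniper=16 → close Briarlake (overflow 7)
  19÷3 = 6 each, +1 to first 1
Round 2: Cedarfen=16 Ironridge=12 Juniper=22 → close Juniper (overflow 11)
  22÷2 = 11 each, +1 to first 0
Round 3: Cedarfen=27 Ironridge=23 → close Cedarfen (overflow 19)
  27÷1 = 27 each, +1 to first 0

Closure order: Briarlake, Juniper, Cedarfen
Last habitat: Ironridge with 50 animals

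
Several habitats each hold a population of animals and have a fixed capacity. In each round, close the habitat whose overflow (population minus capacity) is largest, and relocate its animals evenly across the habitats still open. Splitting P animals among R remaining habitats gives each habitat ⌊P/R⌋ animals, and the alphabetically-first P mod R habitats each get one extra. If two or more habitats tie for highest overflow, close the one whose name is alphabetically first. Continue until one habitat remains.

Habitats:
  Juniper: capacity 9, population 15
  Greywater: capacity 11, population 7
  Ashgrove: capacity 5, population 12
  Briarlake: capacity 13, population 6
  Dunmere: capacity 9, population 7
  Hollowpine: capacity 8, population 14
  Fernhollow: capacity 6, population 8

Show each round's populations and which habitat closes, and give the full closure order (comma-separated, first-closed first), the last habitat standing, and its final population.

Closure order: Ashgrove, Hollowpine, Juniper, Fernhollow, Dunmere, Greywater
Last habitat: Briarlake with 69 animals

Round 1: Ashgrove=12 Briarlake=6 Dunmere=7 Fernhollow=8 Greywater=7 Hollowpine=14 Juniper=15 → close Ashgrove (overflow 7)
  12÷6 = 2 each, +1 to first 0
Round 2: Briarlake=8 Dunmere=9 Fernhollow=10 Greywater=9 Hollowpine=16 Juniper=17 → close Hollowpine (overflow 8)
  16÷5 = 3 each, +1 to first 1
Round 3: Briarlake=12 Dunmere=12 Fernhollow=13 Greywater=12 Juniper=20 → close Juniper (overflow 11)
  20÷4 = 5 each, +1 to first 0
Round 4: Briarlake=17 Dunmere=17 Fernhollow=18 Greywater=17 → close Fernhollow (overflow 12)
  18÷3 = 6 each, +1 to first 0
Round 5: Briarlake=23 Dunmere=23 Greywater=23 → close Dunmere (overflow 14)
  23÷2 = 11 each, +1 to first 1
Round 6: Briarlake=35 Greywater=34 → close Greywater (overflow 23)
  34÷1 = 34 each, +1 to first 0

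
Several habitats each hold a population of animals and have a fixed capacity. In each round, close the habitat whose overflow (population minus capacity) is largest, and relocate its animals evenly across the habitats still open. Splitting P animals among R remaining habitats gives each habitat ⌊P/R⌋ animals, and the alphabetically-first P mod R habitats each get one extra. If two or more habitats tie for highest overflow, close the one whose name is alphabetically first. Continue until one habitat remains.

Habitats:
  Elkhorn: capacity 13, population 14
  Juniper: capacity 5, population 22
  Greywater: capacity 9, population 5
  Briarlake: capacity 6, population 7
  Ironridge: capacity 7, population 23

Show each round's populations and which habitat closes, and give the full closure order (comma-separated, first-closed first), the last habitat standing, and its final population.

Closure order: Juniper, Ironridge, Briarlake, Elkhorn
Last habitat: Greywater with 71 animals

Round 1: Briarlake=7 Elkhorn=14 Greywater=5 Ironridge=23 Juniper=22 → close Juniper (overflow 17)
  22÷4 = 5 each, +1 to first 2
Round 2: Briarlake=13 Elkhorn=20 Greywater=10 Ironridge=28 → close Ironridge (overflow 21)
  28÷3 = 9 each, +1 to first 1
Round 3: Briarlake=23 Elkhorn=29 Greywater=19 → close Briarlake (overflow 17)
  23÷2 = 11 each, +1 to first 1
Round 4: Elkhorn=41 Greywater=30 → close Elkhorn (overflow 28)
  41÷1 = 41 each, +1 to first 0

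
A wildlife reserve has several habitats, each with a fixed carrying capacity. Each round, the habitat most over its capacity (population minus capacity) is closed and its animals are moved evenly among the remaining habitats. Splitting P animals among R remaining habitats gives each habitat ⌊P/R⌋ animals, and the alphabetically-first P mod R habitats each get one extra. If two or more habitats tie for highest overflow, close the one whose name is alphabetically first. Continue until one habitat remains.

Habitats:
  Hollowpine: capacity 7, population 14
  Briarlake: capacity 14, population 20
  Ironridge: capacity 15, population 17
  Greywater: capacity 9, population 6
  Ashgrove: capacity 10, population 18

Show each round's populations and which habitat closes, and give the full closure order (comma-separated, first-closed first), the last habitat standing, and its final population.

Closure order: Ashgrove, Briarlake, Hollowpine, Ironridge
Last habitat: Greywater with 75 animals

Round 1: Ashgrove=18 Briarlake=20 Greywater=6 Hollowpine=14 Ironridge=17 → close Ashgrove (overflow 8)
  18÷4 = 4 each, +1 to first 2
Round 2: Briarlake=25 Greywater=11 Hollowpine=18 Ironridge=21 → close Briarlake (overflow 11)
  25÷3 = 8 each, +1 to first 1
Round 3: Greywater=20 Hollowpine=26 Ironridge=29 → close Hollowpine (overflow 19)
  26÷2 = 13 each, +1 to first 0
Round 4: Greywater=33 Ironridge=42 → close Ironridge (overflow 27)
  42÷1 = 42 each, +1 to first 0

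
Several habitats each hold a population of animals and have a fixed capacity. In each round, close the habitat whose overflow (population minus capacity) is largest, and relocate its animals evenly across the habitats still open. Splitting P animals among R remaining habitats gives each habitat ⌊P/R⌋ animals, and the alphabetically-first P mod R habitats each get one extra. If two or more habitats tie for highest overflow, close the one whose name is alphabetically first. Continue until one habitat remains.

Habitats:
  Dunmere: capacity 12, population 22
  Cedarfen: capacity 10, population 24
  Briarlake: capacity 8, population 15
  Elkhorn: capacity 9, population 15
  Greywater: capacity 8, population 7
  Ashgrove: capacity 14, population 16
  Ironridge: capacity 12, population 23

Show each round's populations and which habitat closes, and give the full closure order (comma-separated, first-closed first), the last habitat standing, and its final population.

Round 1: Ashgrove=16 Briarlake=15 Cedarfen=24 Dunmere=22 Elkhorn=15 Greywater=7 Ironridge=23 → close Cedarfen (overflow 14)
  24÷6 = 4 each, +1 to first 0
Round 2: Ashgrove=20 Briarlake=19 Dunmere=26 Elkhorn=19 Greywater=11 Ironridge=27 → close Ironridge (overflow 15)
  27÷5 = 5 each, +1 to first 2
Round 3: Ashgrove=26 Briarlake=25 Dunmere=31 Elkhorn=24 Greywater=16 → close Dunmere (overflow 19)
  31÷4 = 7 each, +1 to first 3
Round 4: Ashgrove=34 Briarlake=33 Elkhorn=32 Greywater=23 → close Briarlake (overflow 25)
  33÷3 = 11 each, +1 to first 0
Round 5: Ashgrove=45 Elkhorn=43 Greywater=34 → close Elkhorn (overflow 34)
  43÷2 = 21 each, +1 to first 1
Round 6: Ashgrove=67 Greywater=55 → close Ashgrove (overflow 53)
  67÷1 = 67 each, +1 to first 0

Closure order: Cedarfen, Ironridge, Dunmere, Briarlake, Elkhorn, Ashgrove
Last habitat: Greywater with 122 animals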